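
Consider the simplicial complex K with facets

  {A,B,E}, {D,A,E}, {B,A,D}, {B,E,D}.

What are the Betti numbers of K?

b_0 = 1, b_1 = 0, b_2 = 1.

Take the total order A < B < D < E on the vertex set. Then K (dimension 2) consists of the simplices:

  0-simplices (4): A, B, D, E
  1-simplices (6): AB, AD, AE, BD, BE, DE
  2-simplices (4): ABD, ABE, ADE, BDE

giving chain groups C_0 ≅ Z^4, C_1 ≅ Z^6, C_2 ≅ Z^4.

The boundary map ∂_1: C_1 → C_0 sends each edge [p,q] (with p < q) to q − p. For instance
  ∂BE = E − B.
As a 4×6 matrix over Z this has rank 3, with invariant factors (1,1,1).

The boundary map ∂_2: C_2 → C_1 sends each 2-simplex [p,q,r] to [q,r] − [p,r] + [p,q]. For instance
  ∂ADE = DE − AE + AD,
  ∂BDE = DE − BE + BD.
The resulting 6×4 matrix has rank 3, and its Smith normal form has invariant factors (1,1,1).

Reading off H_k = ker ∂_k / im ∂_{k+1}:

  H_0: rank C_0 − rank ∂_1 = 4 − 3 = 1, and the invariant factors of ∂_1 are all 1, so H_0 ≅ Z.
  H_1: rank ker ∂_1 − rank ∂_2 = (6 − 3) − 3 = 0, and the invariant factors of ∂_2 are all 1, so H_1 ≅ 0.
  H_2: rank ker ∂_2 − rank ∂_3 = (4 − 3) − 0 = 1, and there is no ∂_3, so H_2 ≅ Z.

As a check, the Euler characteristic is 4 − 6 + 4 = 2, which agrees with 1 − 0 + 1 = 2.

Hence the Betti numbers are b_0 = 1, b_1 = 0, b_2 = 1.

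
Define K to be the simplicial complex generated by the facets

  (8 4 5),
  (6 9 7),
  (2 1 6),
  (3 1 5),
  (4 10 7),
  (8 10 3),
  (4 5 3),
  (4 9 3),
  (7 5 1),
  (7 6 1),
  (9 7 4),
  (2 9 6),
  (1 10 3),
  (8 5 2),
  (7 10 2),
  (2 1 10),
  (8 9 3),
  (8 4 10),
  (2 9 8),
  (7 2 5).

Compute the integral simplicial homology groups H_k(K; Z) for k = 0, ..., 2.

H_0 = Z,  H_1 = Z ⊕ Z/2,  H_2 = 0.

K has 10 vertices, 30 edges, 20 triangles.
rank ∂_0 = 0, rank ∂_1 = 9 ⇒ b_0 = 10 − 0 − 9 = 1; all invariant factors of ∂_1 are 1 so no torsion. So H_0 = Z.
rank ∂_1 = 9, rank ∂_2 = 20 ⇒ b_1 = 30 − 9 − 20 = 1; ∂_2 has invariant factor(s) [2] giving torsion. So H_1 = Z ⊕ Z/2.
rank ∂_2 = 20, rank ∂_3 = 0 ⇒ b_2 = 20 − 20 − 0 = 0. So H_2 = 0.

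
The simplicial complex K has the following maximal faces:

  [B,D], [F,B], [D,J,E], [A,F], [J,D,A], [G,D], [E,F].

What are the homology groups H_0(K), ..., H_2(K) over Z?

Take the total order A < B < D < E < F < G < J on the vertex set. Then K (dimension 2) consists of the simplices:

  0-simplices (7): A, B, D, E, F, G, J
  1-simplices (10): AD, AF, AJ, BD, BF, DE, DG, DJ, EF, EJ
  2-simplices (2): ADJ, DEJ

so the chain groups are C_0 ≅ Z^7, C_1 ≅ Z^10, C_2 ≅ Z^2.

Boundary ∂_1: C_1 → C_0 sends each edge [p,q] (with p < q) to q − p. For instance
  ∂AF = F − A.
The resulting 7×10 matrix has rank 6, and its Smith normal form has invariant factors (1,1,1,1,1,1).

∂_2: C_2 → C_1 maps a triangle to the signed sum of its edges. For instance
  ∂ADJ = DJ − AJ + AD,
  ∂DEJ = EJ − DJ + DE.
The resulting 10×2 matrix has rank 2, and its Smith normal form has invariant factors (1,1).

Now H_k = ker ∂_k / im ∂_{k+1}, so:

  H_0: rank C_0 − rank ∂_1 = 7 − 6 = 1, and the invariant factors of ∂_1 are all 1, so H_0 = Z.
  H_1: rank ker ∂_1 − rank ∂_2 = (10 − 6) − 2 = 2, and the invariant factors of ∂_2 are all 1, so H_1 = Z^2.
  H_2: rank ker ∂_2 − rank ∂_3 = (2 − 2) − 0 = 0, and there is no ∂_3, so H_2 = 0.

H_0 = Z,  H_1 = Z^2,  H_2 = 0.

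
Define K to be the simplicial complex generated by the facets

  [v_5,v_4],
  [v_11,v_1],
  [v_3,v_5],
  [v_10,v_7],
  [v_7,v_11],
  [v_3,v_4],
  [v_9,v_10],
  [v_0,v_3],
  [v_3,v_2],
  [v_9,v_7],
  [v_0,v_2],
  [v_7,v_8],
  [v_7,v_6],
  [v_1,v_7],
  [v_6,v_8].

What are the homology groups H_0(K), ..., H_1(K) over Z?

K has 12 vertices, 15 edges.
rank ∂_0 = 0, rank ∂_1 = 10 ⇒ b_0 = 12 − 0 − 10 = 2; all invariant factors of ∂_1 are 1 so no torsion. So H_0 ≅ Z^2.
rank ∂_1 = 10, rank ∂_2 = 0 ⇒ b_1 = 15 − 10 − 0 = 5. So H_1 ≅ Z^5.

H_0 ≅ Z^2,  H_1 ≅ Z^5.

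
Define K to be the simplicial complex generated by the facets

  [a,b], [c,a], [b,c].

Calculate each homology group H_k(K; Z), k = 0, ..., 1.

H_0 = Z,  H_1 = Z.

K has 3 vertices, 3 edges.
rank ∂_0 = 0, rank ∂_1 = 2 ⇒ b_0 = 3 − 0 − 2 = 1; all invariant factors of ∂_1 are 1 so no torsion. So H_0 = Z.
rank ∂_1 = 2, rank ∂_2 = 0 ⇒ b_1 = 3 − 2 − 0 = 1. So H_1 = Z.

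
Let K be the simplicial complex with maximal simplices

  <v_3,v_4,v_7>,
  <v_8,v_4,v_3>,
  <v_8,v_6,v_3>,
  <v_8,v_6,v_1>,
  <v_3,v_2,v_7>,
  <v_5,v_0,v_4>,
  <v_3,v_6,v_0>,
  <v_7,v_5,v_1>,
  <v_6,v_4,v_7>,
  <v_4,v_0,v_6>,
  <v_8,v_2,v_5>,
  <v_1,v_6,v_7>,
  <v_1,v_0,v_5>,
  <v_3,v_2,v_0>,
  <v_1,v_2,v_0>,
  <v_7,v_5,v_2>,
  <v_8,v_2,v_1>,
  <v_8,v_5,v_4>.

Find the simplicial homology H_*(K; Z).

Fix the vertex order v_0 < v_1 < v_2 < v_3 < v_4 < v_5 < v_6 < v_7 < v_8 and write every simplex with vertices in increasing order. Then dim K = 2 and the simplices of K are:

  0-simplices (9): [v_0], [v_1], [v_2], [v_3], [v_4], [v_5], [v_6], [v_7], [v_8]
  1-simplices (27): (27 of them)
  2-simplices (18): (18 of them)

so the chain groups are C_0 ≅ Z^9, C_1 ≅ Z^27, C_2 ≅ Z^18.

Boundary ∂_1: C_1 → C_0 is given by ∂[p,q] = [q] − [p].
The 9×27 boundary matrix has rank 8 and Smith normal form diag(1,1,1,1,1,1,1,1).

The boundary map ∂_2: C_2 → C_1 sends each 2-simplex [p,q,r] to [q,r] − [p,r] + [p,q]. For instance
  ∂[v_4,v_6,v_7] = [v_6,v_7] − [v_4,v_7] + [v_4,v_6],
  ∂[v_2,v_3,v_7] = [v_3,v_7] − [v_2,v_7] + [v_2,v_3].
This gives a 27×18 integer matrix of rank 18; reducing to Smith normal form yields diagonal entries (1,1,1,1,1,1,1,1,1,1,1,1,1,1,1,1,1,2).

Now H_k = ker ∂_k / im ∂_{k+1}, so:

  H_0: rank C_0 − rank ∂_1 = 9 − 8 = 1, and the invariant factors of ∂_1 are all 1, so H_0 = Z.
  H_1: rank ker ∂_1 − rank ∂_2 = (27 − 8) − 18 = 1, and ∂_2 has invariant factor 2 > 1, so H_1 = Z × Z/2.
  H_2: rank ker ∂_2 − rank ∂_3 = (18 − 18) − 0 = 0, and there is no ∂_3, so H_2 = 0.

As a check, the Euler characteristic is 9 − 27 + 18 = 0, which agrees with 1 − 1 + 0 = 0.
(K is a triangulation of the Klein bottle.)

H_0 ≅ Z,  H_1 ≅ Z × Z/2,  H_2 = 0.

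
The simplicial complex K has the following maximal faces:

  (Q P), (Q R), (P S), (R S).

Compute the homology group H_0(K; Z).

H_0 ≅ Z.

Order the vertices as P < Q < R < S. Listing each simplex with vertices in this order, K has dimension 1 with simplices:

  0-simplices (4): P, Q, R, S
  1-simplices (4): PQ, PS, QR, RS

Hence C_0 ≅ Z^4, C_1 ≅ Z^4.

Boundary ∂_1: C_1 → C_0 sends each edge [p,q] (with p < q) to q − p. For instance
  ∂QR = R − Q.
The resulting 4×4 matrix has rank 3, and its Smith normal form has invariant factors (1,1,1).

Now H_k = ker ∂_k / im ∂_{k+1}, so:

  H_0: rank C_0 − rank ∂_1 = 4 − 3 = 1, and the invariant factors of ∂_1 are all 1, so H_0 = Z.

(K is a triangulation of the circle S^1.)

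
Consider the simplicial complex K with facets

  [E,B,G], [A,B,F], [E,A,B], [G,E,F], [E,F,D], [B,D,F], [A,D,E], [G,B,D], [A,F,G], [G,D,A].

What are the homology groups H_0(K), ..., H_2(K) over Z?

Take the total order A < B < D < E < F < G on the vertex set. Then K (dimension 2) consists of the simplices:

  0-simplices (6): A, B, D, E, F, G
  1-simplices (15): AB, AD, AE, AF, AG, BD, BE, BF, BG, DE, DF, DG, EF, EG, FG
  2-simplices (10): ABE, ABF, ADE, ADG, AFG, BDF, BDG, BEG, DEF, EFG

Hence C_0 ≅ Z^6, C_1 ≅ Z^15, C_2 ≅ Z^10.

∂_1: C_1 → C_0 maps an edge to its endpoints' difference, ∂[p,q] = q − p. For instance
  ∂EF = F − E.
This gives a 6×15 integer matrix of rank 5; reducing to Smith normal form yields diagonal entries (1,1,1,1,1).

∂_2: C_2 → C_1 maps a triangle to the signed sum of its edges. For instance
  ∂DEF = EF − DF + DE,
  ∂BDG = DG − BG + BD.
The 15×10 boundary matrix has rank 10 and Smith normal form diag(1,1,1,1,1,1,1,1,1,2).

From H_k ≅ ker(∂_k) / im(∂_{k+1}) we obtain:

  H_0: rank C_0 − rank ∂_1 = 6 − 5 = 1, and the invariant factors of ∂_1 are all 1, so H_0 = Z.
  H_1: rank ker ∂_1 − rank ∂_2 = (15 − 5) − 10 = 0, and ∂_2 has invariant factor 2 > 1, so H_1 = Z/2.
  H_2: rank ker ∂_2 − rank ∂_3 = (10 − 10) − 0 = 0, and there is no ∂_3, so H_2 = 0.

As a check, the Euler characteristic is 6 − 15 + 10 = 1, which agrees with 1 − 0 + 0 = 1.

H_0 = Z,  H_1 = Z/2,  H_2 = 0.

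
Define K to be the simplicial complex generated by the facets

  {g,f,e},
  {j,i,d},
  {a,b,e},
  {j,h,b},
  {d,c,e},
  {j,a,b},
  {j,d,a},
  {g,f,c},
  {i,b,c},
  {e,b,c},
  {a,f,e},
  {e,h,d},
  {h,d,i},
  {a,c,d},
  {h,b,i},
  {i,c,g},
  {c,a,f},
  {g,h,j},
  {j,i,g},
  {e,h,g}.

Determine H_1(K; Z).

H_1 = Z ⊕ Z/2.

Fix the vertex order a < b < c < d < e < f < g < h < i < j and write every simplex with vertices in increasing order. Then dim K = 2 and the simplices of K are:

  0-simplices (10): a, b, c, d, e, f, g, h, i, j
  1-simplices (30): ab, ac, ad, ae, af, aj, bc, be, bh, bi, bj, cd, ce, cf, cg, ci, de, dh, di, dj, ef, eg, eh, fg, gh, gi, gj, hi, hj, ij
  2-simplices (20): abe, abj, acd, acf, adj, aef, bce, bci, bhi, bhj, cde, cfg, cgi, deh, dhi, dij, efg, egh, ghj, gij

Hence C_0 ≅ Z^10, C_1 ≅ Z^30, C_2 ≅ Z^20.

The boundary map ∂_1: C_1 → C_0 sends each edge [p,q] (with p < q) to q − p. For instance
  ∂be = e − b.
The resulting 10×30 matrix has rank 9, and its Smith normal form has invariant factors (1,1,1,1,1,1,1,1,1).

∂_2: C_2 → C_1 sends each 2-simplex [p,q,r] to [q,r] − [p,r] + [p,q]. For instance
  ∂abe = be − ae + ab,
  ∂deh = eh − dh + de.
The resulting 30×20 matrix has rank 20, and its Smith normal form has invariant factors (1,1,1,1,1,1,1,1,1,1,1,1,1,1,1,1,1,1,1,2).

Now H_k = ker ∂_k / im ∂_{k+1}, so:

  H_1: rank ker ∂_1 − rank ∂_2 = (30 − 9) − 20 = 1, and ∂_2 has invariant factor 2 > 1, so H_1 ≅ Z ⊕ Z/2.

(K is a triangulation of the Klein bottle.)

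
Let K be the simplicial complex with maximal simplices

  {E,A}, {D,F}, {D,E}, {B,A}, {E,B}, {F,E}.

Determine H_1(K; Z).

K has 5 vertices, 6 edges.
rank ∂_1 = 4, rank ∂_2 = 0 ⇒ b_1 = 6 − 4 − 0 = 2. So H_1 ≅ Z^2.

H_1 = Z^2.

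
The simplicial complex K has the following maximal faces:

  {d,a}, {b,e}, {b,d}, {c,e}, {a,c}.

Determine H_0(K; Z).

Order the vertices as a < b < c < d < e. Listing each simplex with vertices in this order, K has dimension 1 with simplices:

  0-simplices (5): a, b, c, d, e
  1-simplices (5): ac, ad, bd, be, ce

Hence C_0 ≅ Z^5, C_1 ≅ Z^5.

∂_1: C_1 → C_0 maps an edge to its endpoints' difference, ∂[p,q] = q − p.
The resulting 5×5 matrix has rank 4, and its Smith normal form has invariant factors (1,1,1,1).

From H_k ≅ ker(∂_k) / im(∂_{k+1}) we obtain:

  H_0: rank C_0 − rank ∂_1 = 5 − 4 = 1, and the invariant factors of ∂_1 are all 1, so H_0 ≅ Z.

H_0 = Z.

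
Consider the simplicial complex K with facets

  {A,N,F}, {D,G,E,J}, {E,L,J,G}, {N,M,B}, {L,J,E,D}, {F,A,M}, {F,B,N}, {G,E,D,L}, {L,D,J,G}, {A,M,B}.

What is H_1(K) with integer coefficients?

We work with the vertex ordering A < B < D < E < F < G < J < L < M < N. The simplices of K, each written with vertices in increasing order, are:

  0-simplices (10): A, B, D, E, F, G, J, L, M, N
  1-simplices (20): AB, AF, AM, AN, BF, BM, BN, DE, DG, DJ, DL, EG, EJ, EL, FM, FN, GJ, GL, JL, MN
  2-simplices (15): ABM, AFM, AFN, BFN, BMN, DEG, DEJ, DEL, DGJ, DGL, DJL, EGJ, EGL, EJL, GJL
  3-simplices (5): DEGJ, DEGL, DEJL, DGJL, EGJL

so the chain groups are C_0 ≅ Z^10, C_1 ≅ Z^20, C_2 ≅ Z^15, C_3 ≅ Z^5.

∂_1: C_1 → C_0 maps an edge to its endpoints' difference, ∂[p,q] = q − p. For instance
  ∂AB = B − A.
As a 10×20 matrix over Z this has rank 8, with invariant factors (1,1,1,1,1,1,1,1).

The boundary map ∂_2: C_2 → C_1 sends each 2-simplex [p,q,r] to [q,r] − [p,r] + [p,q]. For instance
  ∂ABM = BM − AM + AB,
  ∂DEJ = EJ − DJ + DE.
The 20×15 boundary matrix has rank 11 and Smith normal form diag(1,1,1,1,1,1,1,1,1,1,1).

Boundary ∂_3: C_3 → C_2 sends each 3-simplex σ to the alternating sum Σ_i (−1)^i (σ with its i-th vertex removed). For instance
  ∂DEGJ = EGJ − DGJ + DEJ − DEG,
  ∂EGJL = GJL − EJL + EGL − EGJ.
The resulting 15×5 matrix has rank 4, and its Smith normal form has invariant factors (1,1,1,1).

Computing H_k = (kernel of ∂_k) / (image of ∂_{k+1}):

  H_1: rank ker ∂_1 − rank ∂_2 = (20 − 8) − 11 = 1, and the invariant factors of ∂_2 are all 1, so H_1 = Z.

(K is a triangulation of the disjoint union of the Möbius band and the 3-sphere S^3.)

H_1 = Z.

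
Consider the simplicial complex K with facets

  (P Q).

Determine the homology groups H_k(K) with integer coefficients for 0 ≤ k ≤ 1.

H_0 = Z,  H_1 = 0.

Order the vertices as P < Q. Listing each simplex with vertices in this order, K has dimension 1 with simplices:

  0-simplices (2): P, Q
  1-simplices (1): PQ

giving chain groups C_0 ≅ Z^2, C_1 ≅ Z^1.

∂_1: C_1 → C_0 maps an edge to its endpoints' difference, ∂[p,q] = q − p.
This gives a 2×1 integer matrix of rank 1; reducing to Smith normal form yields diagonal entries (1).

Now H_k = ker ∂_k / im ∂_{k+1}, so:

  H_0: rank C_0 − rank ∂_1 = 2 − 1 = 1, and the invariant factors of ∂_1 are all 1, so H_0 = Z.
  H_1: rank ker ∂_1 − rank ∂_2 = (1 − 1) − 0 = 0, and there is no ∂_2, so H_1 = 0.

As a check, the Euler characteristic is 2 − 1 = 1, which agrees with 1 − 0 = 1.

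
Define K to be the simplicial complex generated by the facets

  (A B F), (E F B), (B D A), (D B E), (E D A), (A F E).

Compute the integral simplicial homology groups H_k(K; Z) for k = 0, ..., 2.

H_0 = Z,  H_1 = 0,  H_2 = Z.

Order the vertices as A < B < D < E < F. Listing each simplex with vertices in this order, K has dimension 2 with simplices:

  0-simplices (5): A, B, D, E, F
  1-simplices (9): AB, AD, AE, AF, BD, BE, BF, DE, EF
  2-simplices (6): ABD, ABF, ADE, AEF, BDE, BEF

so the chain groups are C_0 ≅ Z^5, C_1 ≅ Z^9, C_2 ≅ Z^6.

Boundary ∂_1: C_1 → C_0 maps an edge to its endpoints' difference, ∂[p,q] = q − p.
This gives a 5×9 integer matrix of rank 4; reducing to Smith normal form yields diagonal entries (1,1,1,1).

∂_2: C_2 → C_1 sends each 2-simplex [p,q,r] to [q,r] − [p,r] + [p,q]. For instance
  ∂ABF = BF − AF + AB,
  ∂ADE = DE − AE + AD.
As a 9×6 matrix over Z this has rank 5, with invariant factors (1,1,1,1,1).

Reading off H_k = ker ∂_k / im ∂_{k+1}:

  H_0: rank C_0 − rank ∂_1 = 5 − 4 = 1, and the invariant factors of ∂_1 are all 1, so H_0 = Z.
  H_1: rank ker ∂_1 − rank ∂_2 = (9 − 4) − 5 = 0, and the invariant factors of ∂_2 are all 1, so H_1 = 0.
  H_2: rank ker ∂_2 − rank ∂_3 = (6 − 5) − 0 = 1, and there is no ∂_3, so H_2 = Z.

(K is a triangulation of the 2-sphere S^2.)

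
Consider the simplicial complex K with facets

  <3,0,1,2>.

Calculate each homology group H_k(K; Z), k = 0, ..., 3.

H_0 ≅ Z,  H_1 = 0,  H_2 = 0,  H_3 = 0.

Take the total order 0 < 1 < 2 < 3 on the vertex set. Then K (dimension 3) consists of the simplices:

  0-simplices (4): [0], [1], [2], [3]
  1-simplices (6): [0,1], [0,2], [0,3], [1,2], [1,3], [2,3]
  2-simplices (4): [0,1,2], [0,1,3], [0,2,3], [1,2,3]
  3-simplices (1): [0,1,2,3]

so the chain groups are C_0 ≅ Z^4, C_1 ≅ Z^6, C_2 ≅ Z^4, C_3 ≅ Z^1.

Boundary ∂_1: C_1 → C_0 sends each edge [p,q] (with p < q) to q − p. For instance
  ∂[2,3] = [3] − [2].
The 4×6 boundary matrix has rank 3 and Smith normal form diag(1,1,1).

Boundary ∂_2: C_2 → C_1 acts by ∂[p,q,r] = [q,r] − [p,r] + [p,q]. For instance
  ∂[1,2,3] = [2,3] − [1,3] + [1,2],
  ∂[0,1,3] = [1,3] − [0,3] + [0,1].
The resulting 6×4 matrix has rank 3, and its Smith normal form has invariant factors (1,1,1).

The boundary map ∂_3: C_3 → C_2 sends each 3-simplex σ to the alternating sum Σ_i (−1)^i (σ with its i-th vertex removed). For instance
  ∂[0,1,2,3] = [1,2,3] − [0,2,3] + [0,1,3] − [0,1,2].
This gives a 4×1 integer matrix of rank 1; reducing to Smith normal form yields diagonal entries (1).

Computing H_k = (kernel of ∂_k) / (image of ∂_{k+1}):

  H_0: rank C_0 − rank ∂_1 = 4 − 3 = 1, and the invariant factors of ∂_1 are all 1, so H_0 = Z.
  H_1: rank ker ∂_1 − rank ∂_2 = (6 − 3) − 3 = 0, and the invariant factors of ∂_2 are all 1, so H_1 = 0.
  H_2: rank ker ∂_2 − rank ∂_3 = (4 − 3) − 1 = 0, and the invariant factors of ∂_3 are all 1, so H_2 = 0.
  H_3: rank ker ∂_3 − rank ∂_4 = (1 − 1) − 0 = 0, and there is no ∂_4, so H_3 = 0.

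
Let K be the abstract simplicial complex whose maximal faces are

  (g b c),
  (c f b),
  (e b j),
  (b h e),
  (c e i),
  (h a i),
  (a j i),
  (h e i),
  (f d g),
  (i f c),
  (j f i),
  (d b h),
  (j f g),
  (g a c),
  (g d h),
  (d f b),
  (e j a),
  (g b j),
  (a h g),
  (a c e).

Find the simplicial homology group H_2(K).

H_2 = 0.

K has 10 vertices, 30 edges, 20 triangles.
rank ∂_2 = 20, rank ∂_3 = 0 ⇒ b_2 = 20 − 20 − 0 = 0. So H_2 = 0.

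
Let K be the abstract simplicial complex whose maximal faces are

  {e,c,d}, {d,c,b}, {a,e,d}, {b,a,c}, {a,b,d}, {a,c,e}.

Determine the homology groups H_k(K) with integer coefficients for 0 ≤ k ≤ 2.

H_0 ≅ Z,  H_1 = 0,  H_2 ≅ Z.

K has 5 vertices, 9 edges, 6 triangles.
rank ∂_0 = 0, rank ∂_1 = 4 ⇒ b_0 = 5 − 0 − 4 = 1; all invariant factors of ∂_1 are 1 so no torsion. So H_0 ≅ Z.
rank ∂_1 = 4, rank ∂_2 = 5 ⇒ b_1 = 9 − 4 − 5 = 0; all invariant factors of ∂_2 are 1 so no torsion. So H_1 ≅ 0.
rank ∂_2 = 5, rank ∂_3 = 0 ⇒ b_2 = 6 − 5 − 0 = 1. So H_2 ≅ Z.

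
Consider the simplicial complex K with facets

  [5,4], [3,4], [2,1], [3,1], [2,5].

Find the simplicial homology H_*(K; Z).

H_0 = Z,  H_1 = Z.

K has 5 vertices, 5 edges.
rank ∂_0 = 0, rank ∂_1 = 4 ⇒ b_0 = 5 − 0 − 4 = 1; all invariant factors of ∂_1 are 1 so no torsion. So H_0 = Z.
rank ∂_1 = 4, rank ∂_2 = 0 ⇒ b_1 = 5 − 4 − 0 = 1. So H_1 = Z.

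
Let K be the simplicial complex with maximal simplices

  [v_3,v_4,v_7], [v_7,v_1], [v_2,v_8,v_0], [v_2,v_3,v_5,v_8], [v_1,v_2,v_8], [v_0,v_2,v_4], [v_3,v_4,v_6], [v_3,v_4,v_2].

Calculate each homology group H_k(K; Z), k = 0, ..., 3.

Take the total order v_0 < v_1 < v_2 < v_3 < v_4 < v_5 < v_6 < v_7 < v_8 on the vertex set. Then K (dimension 3) consists of the simplices:

  0-simplices (9): [v_0], [v_1], [v_2], [v_3], [v_4], [v_5], [v_6], [v_7], [v_8]
  1-simplices (18): (18 of them)
  2-simplices (10): [v_0,v_2,v_4], [v_0,v_2,v_8], [v_1,v_2,v_8], [v_2,v_3,v_4], [v_2,v_3,v_5], [v_2,v_3,v_8], [v_2,v_5,v_8], [v_3,v_4,v_6], [v_3,v_4,v_7], [v_3,v_5,v_8]
  3-simplices (1): [v_2,v_3,v_5,v_8]

giving chain groups C_0 ≅ Z^9, C_1 ≅ Z^18, C_2 ≅ Z^10, C_3 ≅ Z^1.

The boundary map ∂_1: C_1 → C_0 sends each edge [p,q] (with p < q) to q − p. For instance
  ∂[v_3,v_6] = [v_6] − [v_3].
The resulting 9×18 matrix has rank 8, and its Smith normal form has invariant factors (1,1,1,1,1,1,1,1).

∂_2: C_2 → C_1 sends each 2-simplex [p,q,r] to [q,r] − [p,r] + [p,q]. For instance
  ∂[v_2,v_5,v_8] = [v_5,v_8] − [v_2,v_8] + [v_2,v_5],
  ∂[v_3,v_5,v_8] = [v_5,v_8] − [v_3,v_8] + [v_3,v_5].
The 18×10 boundary matrix has rank 9 and Smith normal form diag(1,1,1,1,1,1,1,1,1).

The boundary map ∂_3: C_3 → C_2 sends each 3-simplex σ to the alternating sum Σ_i (−1)^i (σ with its i-th vertex removed). For instance
  ∂[v_2,v_3,v_5,v_8] = [v_3,v_5,v_8] − [v_2,v_5,v_8] + [v_2,v_3,v_8] − [v_2,v_3,v_5].
The resulting 10×1 matrix has rank 1, and its Smith normal form has invariant factors (1).

Now H_k = ker ∂_k / im ∂_{k+1}, so:

  H_0: rank C_0 − rank ∂_1 = 9 − 8 = 1, and the invariant factors of ∂_1 are all 1, so H_0 = Z.
  H_1: rank ker ∂_1 − rank ∂_2 = (18 − 8) − 9 = 1, and the invariant factors of ∂_2 are all 1, so H_1 = Z.
  H_2: rank ker ∂_2 − rank ∂_3 = (10 − 9) − 1 = 0, and the invariant factors of ∂_3 are all 1, so H_2 = 0.
  H_3: rank ker ∂_3 − rank ∂_4 = (1 − 1) − 0 = 0, and there is no ∂_4, so H_3 = 0.

H_0 = Z,  H_1 = Z,  H_2 = 0,  H_3 = 0.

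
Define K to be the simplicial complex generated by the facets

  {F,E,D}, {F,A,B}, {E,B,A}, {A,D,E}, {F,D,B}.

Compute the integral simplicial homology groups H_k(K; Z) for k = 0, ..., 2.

H_0 ≅ Z,  H_1 ≅ Z,  H_2 = 0.

K has 5 vertices, 10 edges, 5 triangles.
rank ∂_0 = 0, rank ∂_1 = 4 ⇒ b_0 = 5 − 0 − 4 = 1; all invariant factors of ∂_1 are 1 so no torsion. So H_0 = Z.
rank ∂_1 = 4, rank ∂_2 = 5 ⇒ b_1 = 10 − 4 − 5 = 1; all invariant factors of ∂_2 are 1 so no torsion. So H_1 = Z.
rank ∂_2 = 5, rank ∂_3 = 0 ⇒ b_2 = 5 − 5 − 0 = 0. So H_2 = 0.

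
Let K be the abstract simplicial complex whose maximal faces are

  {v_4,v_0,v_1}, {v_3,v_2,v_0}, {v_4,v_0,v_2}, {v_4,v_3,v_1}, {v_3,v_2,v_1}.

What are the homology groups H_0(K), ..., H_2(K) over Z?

We work with the vertex ordering v_0 < v_1 < v_2 < v_3 < v_4. The simplices of K, each written with vertices in increasing order, are:

  0-simplices (5): [v_0], [v_1], [v_2], [v_3], [v_4]
  1-simplices (10): [v_0,v_1], [v_0,v_2], [v_0,v_3], [v_0,v_4], [v_1,v_2], [v_1,v_3], [v_1,v_4], [v_2,v_3], [v_2,v_4], [v_3,v_4]
  2-simplices (5): [v_0,v_1,v_4], [v_0,v_2,v_3], [v_0,v_2,v_4], [v_1,v_2,v_3], [v_1,v_3,v_4]

Hence C_0 ≅ Z^5, C_1 ≅ Z^10, C_2 ≅ Z^5.

Boundary ∂_1: C_1 → C_0 is given by ∂[p,q] = [q] − [p]. For instance
  ∂[v_0,v_2] = [v_2] − [v_0].
This gives a 5×10 integer matrix of rank 4; reducing to Smith normal form yields diagonal entries (1,1,1,1).

∂_2: C_2 → C_1 sends each 2-simplex [p,q,r] to [q,r] − [p,r] + [p,q]. For instance
  ∂[v_1,v_2,v_3] = [v_2,v_3] − [v_1,v_3] + [v_1,v_2],
  ∂[v_1,v_3,v_4] = [v_3,v_4] − [v_1,v_4] + [v_1,v_3].
The 10×5 boundary matrix has rank 5 and Smith normal form diag(1,1,1,1,1).

Now H_k = ker ∂_k / im ∂_{k+1}, so:

  H_0: rank C_0 − rank ∂_1 = 5 − 4 = 1, and the invariant factors of ∂_1 are all 1, so H_0 ≅ Z.
  H_1: rank ker ∂_1 − rank ∂_2 = (10 − 4) − 5 = 1, and the invariant factors of ∂_2 are all 1, so H_1 ≅ Z.
  H_2: rank ker ∂_2 − rank ∂_3 = (5 − 5) − 0 = 0, and there is no ∂_3, so H_2 ≅ 0.

As a check, the Euler characteristic is 5 − 10 + 5 = 0, which agrees with 1 − 1 + 0 = 0.

H_0 ≅ Z,  H_1 ≅ Z,  H_2 = 0.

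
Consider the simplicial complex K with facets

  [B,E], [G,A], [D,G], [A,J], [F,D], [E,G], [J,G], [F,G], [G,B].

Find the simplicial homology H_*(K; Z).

We work with the vertex ordering A < B < D < E < F < G < J. The simplices of K, each written with vertices in increasing order, are:

  0-simplices (7): A, B, D, E, F, G, J
  1-simplices (9): AG, AJ, BE, BG, DF, DG, EG, FG, GJ

so the chain groups are C_0 ≅ Z^7, C_1 ≅ Z^9.

Boundary ∂_1: C_1 → C_0 is given by ∂[p,q] = [q] − [p]. For instance
  ∂GJ = J − G.
As a 7×9 matrix over Z this has rank 6, with invariant factors (1,1,1,1,1,1).

Reading off H_k = ker ∂_k / im ∂_{k+1}:

  H_0: rank C_0 − rank ∂_1 = 7 − 6 = 1, and the invariant factors of ∂_1 are all 1, so H_0 = Z.
  H_1: rank ker ∂_1 − rank ∂_2 = (9 − 6) − 0 = 3, and there is no ∂_2, so H_1 = Z^3.

H_0 ≅ Z,  H_1 ≅ Z^3.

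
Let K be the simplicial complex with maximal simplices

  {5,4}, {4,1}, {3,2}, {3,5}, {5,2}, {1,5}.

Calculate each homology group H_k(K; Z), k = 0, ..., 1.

We work with the vertex ordering 1 < 2 < 3 < 4 < 5. The simplices of K, each written with vertices in increasing order, are:

  0-simplices (5): [1], [2], [3], [4], [5]
  1-simplices (6): [1,4], [1,5], [2,3], [2,5], [3,5], [4,5]

giving chain groups C_0 ≅ Z^5, C_1 ≅ Z^6.

Boundary ∂_1: C_1 → C_0 sends each edge [p,q] (with p < q) to q − p.
The resulting 5×6 matrix has rank 4, and its Smith normal form has invariant factors (1,1,1,1).

Reading off H_k = ker ∂_k / im ∂_{k+1}:

  H_0: rank C_0 − rank ∂_1 = 5 − 4 = 1, and the invariant factors of ∂_1 are all 1, so H_0 = Z.
  H_1: rank ker ∂_1 − rank ∂_2 = (6 − 4) − 0 = 2, and there is no ∂_2, so H_1 = Z^2.

H_0 = Z,  H_1 = Z^2.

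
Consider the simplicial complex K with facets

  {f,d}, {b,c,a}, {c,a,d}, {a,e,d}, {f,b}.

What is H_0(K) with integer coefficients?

H_0 ≅ Z.

Fix the vertex order a < b < c < d < e < f and write every simplex with vertices in increasing order. Then dim K = 2 and the simplices of K are:

  0-simplices (6): a, b, c, d, e, f
  1-simplices (9): ab, ac, ad, ae, bc, bf, cd, de, df
  2-simplices (3): abc, acd, ade

so the chain groups are C_0 ≅ Z^6, C_1 ≅ Z^9, C_2 ≅ Z^3.

∂_1: C_1 → C_0 sends each edge [p,q] (with p < q) to q − p. For instance
  ∂de = e − d.
As a 6×9 matrix over Z this has rank 5, with invariant factors (1,1,1,1,1).

The boundary map ∂_2: C_2 → C_1 maps a triangle to the signed sum of its edges. For instance
  ∂acd = cd − ad + ac,
  ∂abc = bc − ac + ab.
The 9×3 boundary matrix has rank 3 and Smith normal form diag(1,1,1).

Reading off H_k = ker ∂_k / im ∂_{k+1}:

  H_0: rank C_0 − rank ∂_1 = 6 − 5 = 1, and the invariant factors of ∂_1 are all 1, so H_0 = Z.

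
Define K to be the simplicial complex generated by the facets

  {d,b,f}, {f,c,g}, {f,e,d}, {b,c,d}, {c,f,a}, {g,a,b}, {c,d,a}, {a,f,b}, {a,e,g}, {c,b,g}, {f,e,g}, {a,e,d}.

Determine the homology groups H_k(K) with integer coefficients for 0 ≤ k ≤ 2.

H_0 = Z,  H_1 = Z/2,  H_2 = 0.

Fix the vertex order a < b < c < d < e < f < g and write every simplex with vertices in increasing order. Then dim K = 2 and the simplices of K are:

  0-simplices (7): a, b, c, d, e, f, g
  1-simplices (18): ab, ac, ad, ae, af, ag, bc, bd, bf, bg, cd, cf, cg, de, df, ef, eg, fg
  2-simplices (12): abf, abg, acd, acf, ade, aeg, bcd, bcg, bdf, cfg, def, efg

Hence C_0 ≅ Z^7, C_1 ≅ Z^18, C_2 ≅ Z^12.

The boundary map ∂_1: C_1 → C_0 is given by ∂[p,q] = [q] − [p]. For instance
  ∂ae = e − a.
The 7×18 boundary matrix has rank 6 and Smith normal form diag(1,1,1,1,1,1).

The boundary map ∂_2: C_2 → C_1 sends each 2-simplex [p,q,r] to [q,r] − [p,r] + [p,q]. For instance
  ∂aeg = eg − ag + ae,
  ∂acd = cd − ad + ac.
The 18×12 boundary matrix has rank 12 and Smith normal form diag(1,1,1,1,1,1,1,1,1,1,1,2).

Computing H_k = (kernel of ∂_k) / (image of ∂_{k+1}):

  H_0: rank C_0 − rank ∂_1 = 7 − 6 = 1, and the invariant factors of ∂_1 are all 1, so H_0 = Z.
  H_1: rank ker ∂_1 − rank ∂_2 = (18 − 6) − 12 = 0, and ∂_2 has invariant factor 2 > 1, so H_1 = Z/2.
  H_2: rank ker ∂_2 − rank ∂_3 = (12 − 12) − 0 = 0, and there is no ∂_3, so H_2 = 0.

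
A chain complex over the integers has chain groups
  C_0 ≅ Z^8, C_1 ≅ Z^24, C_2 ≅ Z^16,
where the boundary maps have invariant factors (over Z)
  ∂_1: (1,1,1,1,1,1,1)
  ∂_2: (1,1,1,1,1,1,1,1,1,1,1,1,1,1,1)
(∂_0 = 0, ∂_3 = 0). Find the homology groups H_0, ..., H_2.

H_0 ≅ Z,  H_1 ≅ Z^2,  H_2 ≅ Z.

H_0: b_0 = 8 − 0 − 7 = 1; torsion from ∂_1 factors > 1: none. So H_0 ≅ Z.
H_1: b_1 = 24 − 7 − 15 = 2; torsion from ∂_2 factors > 1: none. So H_1 ≅ Z^2.
H_2: b_2 = 16 − 15 − 0 = 1; torsion from ∂_3 factors > 1: none. So H_2 ≅ Z.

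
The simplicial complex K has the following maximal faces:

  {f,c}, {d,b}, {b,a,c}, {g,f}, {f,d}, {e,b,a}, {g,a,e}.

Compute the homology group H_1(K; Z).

H_1 ≅ Z^2.

Take the total order a < b < c < d < e < f < g on the vertex set. Then K (dimension 2) consists of the simplices:

  0-simplices (7): a, b, c, d, e, f, g
  1-simplices (11): ab, ac, ae, ag, bc, bd, be, cf, df, eg, fg
  2-simplices (3): abc, abe, aeg

Hence C_0 ≅ Z^7, C_1 ≅ Z^11, C_2 ≅ Z^3.

Boundary ∂_1: C_1 → C_0 sends each edge [p,q] (with p < q) to q − p.
The 7×11 boundary matrix has rank 6 and Smith normal form diag(1,1,1,1,1,1).

∂_2: C_2 → C_1 maps a triangle to the signed sum of its edges. For instance
  ∂abe = be − ae + ab,
  ∂aeg = eg − ag + ae.
The resulting 11×3 matrix has rank 3, and its Smith normal form has invariant factors (1,1,1).

Computing H_k = (kernel of ∂_k) / (image of ∂_{k+1}):

  H_1: rank ker ∂_1 − rank ∂_2 = (11 − 6) − 3 = 2, and the invariant factors of ∂_2 are all 1, so H_1 = Z^2.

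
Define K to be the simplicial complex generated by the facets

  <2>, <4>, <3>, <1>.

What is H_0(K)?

H_0 ≅ Z^4.

Fix the vertex order 1 < 2 < 3 < 4 and write every simplex with vertices in increasing order. Then dim K = 0 and the simplices of K are:

  0-simplices (4): [1], [2], [3], [4]

Hence C_0 ≅ Z^4.

Computing H_k = (kernel of ∂_k) / (image of ∂_{k+1}):

  H_0: rank C_0 − rank ∂_1 = 4 − 0 = 4, and there is no ∂_1, so H_0 = Z^4.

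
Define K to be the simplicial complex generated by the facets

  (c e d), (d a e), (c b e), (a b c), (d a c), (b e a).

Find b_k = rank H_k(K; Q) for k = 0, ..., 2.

b_0 = 1, b_1 = 0, b_2 = 1.

Order the vertices as a < b < c < d < e. Listing each simplex with vertices in this order, K has dimension 2 with simplices:

  0-simplices (5): a, b, c, d, e
  1-simplices (9): ab, ac, ad, ae, bc, be, cd, ce, de
  2-simplices (6): abc, abe, acd, ade, bce, cde

so the chain groups are C_0 ≅ Z^5, C_1 ≅ Z^9, C_2 ≅ Z^6.

∂_1: C_1 → C_0 is given by ∂[p,q] = [q] − [p]. For instance
  ∂ad = d − a.
The resulting 5×9 matrix has rank 4, and its Smith normal form has invariant factors (1,1,1,1).

The boundary map ∂_2: C_2 → C_1 sends each 2-simplex [p,q,r] to [q,r] − [p,r] + [p,q]. For instance
  ∂abc = bc − ac + ab,
  ∂acd = cd − ad + ac.
As a 9×6 matrix over Z this has rank 5, with invariant factors (1,1,1,1,1).

Now H_k = ker ∂_k / im ∂_{k+1}, so:

  H_0: rank C_0 − rank ∂_1 = 5 − 4 = 1, and the invariant factors of ∂_1 are all 1, so H_0 ≅ Z.
  H_1: rank ker ∂_1 − rank ∂_2 = (9 − 4) − 5 = 0, and the invariant factors of ∂_2 are all 1, so H_1 ≅ 0.
  H_2: rank ker ∂_2 − rank ∂_3 = (6 − 5) − 0 = 1, and there is no ∂_3, so H_2 ≅ Z.

As a check, the Euler characteristic is 5 − 9 + 6 = 2, which agrees with 1 − 0 + 1 = 2.

Hence the Betti numbers are b_0 = 1, b_1 = 0, b_2 = 1.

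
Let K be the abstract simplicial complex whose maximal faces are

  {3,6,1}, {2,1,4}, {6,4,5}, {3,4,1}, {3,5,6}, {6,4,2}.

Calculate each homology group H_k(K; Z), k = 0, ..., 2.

H_0 = Z,  H_1 = Z,  H_2 = 0.

Order the vertices as 1 < 2 < 3 < 4 < 5 < 6. Listing each simplex with vertices in this order, K has dimension 2 with simplices:

  0-simplices (6): [1], [2], [3], [4], [5], [6]
  1-simplices (12): [1,2], [1,3], [1,4], [1,6], [2,4], [2,6], [3,4], [3,5], [3,6], [4,5], [4,6], [5,6]
  2-simplices (6): [1,2,4], [1,3,4], [1,3,6], [2,4,6], [3,5,6], [4,5,6]

so the chain groups are C_0 ≅ Z^6, C_1 ≅ Z^12, C_2 ≅ Z^6.

The boundary map ∂_1: C_1 → C_0 sends each edge [p,q] (with p < q) to q − p.
As a 6×12 matrix over Z this has rank 5, with invariant factors (1,1,1,1,1).

∂_2: C_2 → C_1 sends each 2-simplex [p,q,r] to [q,r] − [p,r] + [p,q]. For instance
  ∂[4,5,6] = [5,6] − [4,6] + [4,5],
  ∂[3,5,6] = [5,6] − [3,6] + [3,5].
The resulting 12×6 matrix has rank 6, and its Smith normal form has invariant factors (1,1,1,1,1,1).

Reading off H_k = ker ∂_k / im ∂_{k+1}:

  H_0: rank C_0 − rank ∂_1 = 6 − 5 = 1, and the invariant factors of ∂_1 are all 1, so H_0 ≅ Z.
  H_1: rank ker ∂_1 − rank ∂_2 = (12 − 5) − 6 = 1, and the invariant factors of ∂_2 are all 1, so H_1 ≅ Z.
  H_2: rank ker ∂_2 − rank ∂_3 = (6 − 6) − 0 = 0, and there is no ∂_3, so H_2 ≅ 0.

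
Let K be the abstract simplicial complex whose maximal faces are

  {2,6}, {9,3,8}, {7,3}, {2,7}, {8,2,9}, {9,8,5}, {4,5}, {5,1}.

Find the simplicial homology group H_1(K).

Take the total order 1 < 2 < 3 < 4 < 5 < 6 < 7 < 8 < 9 on the vertex set. Then K (dimension 2) consists of the simplices:

  0-simplices (9): [1], [2], [3], [4], [5], [6], [7], [8], [9]
  1-simplices (12): [1,5], [2,6], [2,7], [2,8], [2,9], [3,7], [3,8], [3,9], [4,5], [5,8], [5,9], [8,9]
  2-simplices (3): [2,8,9], [3,8,9], [5,8,9]

so the chain groups are C_0 ≅ Z^9, C_1 ≅ Z^12, C_2 ≅ Z^3.

∂_1: C_1 → C_0 sends each edge [p,q] (with p < q) to q − p. For instance
  ∂[8,9] = [9] − [8].
The resulting 9×12 matrix has rank 8, and its Smith normal form has invariant factors (1,1,1,1,1,1,1,1).

Boundary ∂_2: C_2 → C_1 sends each 2-simplex [p,q,r] to [q,r] − [p,r] + [p,q]. For instance
  ∂[3,8,9] = [8,9] − [3,9] + [3,8],
  ∂[2,8,9] = [8,9] − [2,9] + [2,8].
This gives a 12×3 integer matrix of rank 3; reducing to Smith normal form yields diagonal entries (1,1,1).

From H_k ≅ ker(∂_k) / im(∂_{k+1}) we obtain:

  H_1: rank ker ∂_1 − rank ∂_2 = (12 − 8) − 3 = 1, and the invariant factors of ∂_2 are all 1, so H_1 = Z.

H_1 = Z.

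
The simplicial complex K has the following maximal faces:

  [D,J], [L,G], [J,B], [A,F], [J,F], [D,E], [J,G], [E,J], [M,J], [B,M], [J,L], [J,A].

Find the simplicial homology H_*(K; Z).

H_0 = Z,  H_1 = Z^4.

Order the vertices as A < B < D < E < F < G < J < L < M. Listing each simplex with vertices in this order, K has dimension 1 with simplices:

  0-simplices (9): A, B, D, E, F, G, J, L, M
  1-simplices (12): AF, AJ, BJ, BM, DE, DJ, EJ, FJ, GJ, GL, JL, JM

giving chain groups C_0 ≅ Z^9, C_1 ≅ Z^12.

∂_1: C_1 → C_0 maps an edge to its endpoints' difference, ∂[p,q] = q − p.
The 9×12 boundary matrix has rank 8 and Smith normal form diag(1,1,1,1,1,1,1,1).

Now H_k = ker ∂_k / im ∂_{k+1}, so:

  H_0: rank C_0 − rank ∂_1 = 9 − 8 = 1, and the invariant factors of ∂_1 are all 1, so H_0 = Z.
  H_1: rank ker ∂_1 − rank ∂_2 = (12 − 8) − 0 = 4, and there is no ∂_2, so H_1 = Z^4.

(K is a triangulation of a wedge of 4 circles.)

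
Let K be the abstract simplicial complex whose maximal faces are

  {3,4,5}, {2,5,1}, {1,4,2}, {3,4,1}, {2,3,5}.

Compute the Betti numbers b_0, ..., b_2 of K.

b_0 = 1, b_1 = 1, b_2 = 0.

Fix the vertex order 1 < 2 < 3 < 4 < 5 and write every simplex with vertices in increasing order. Then dim K = 2 and the simplices of K are:

  0-simplices (5): [1], [2], [3], [4], [5]
  1-simplices (10): [1,2], [1,3], [1,4], [1,5], [2,3], [2,4], [2,5], [3,4], [3,5], [4,5]
  2-simplices (5): [1,2,4], [1,2,5], [1,3,4], [2,3,5], [3,4,5]

Hence C_0 ≅ Z^5, C_1 ≅ Z^10, C_2 ≅ Z^5.

Boundary ∂_1: C_1 → C_0 maps an edge to its endpoints' difference, ∂[p,q] = q − p.
The 5×10 boundary matrix has rank 4 and Smith normal form diag(1,1,1,1).

∂_2: C_2 → C_1 acts by ∂[p,q,r] = [q,r] − [p,r] + [p,q]. For instance
  ∂[1,3,4] = [3,4] − [1,4] + [1,3],
  ∂[1,2,4] = [2,4] − [1,4] + [1,2].
This gives a 10×5 integer matrix of rank 5; reducing to Smith normal form yields diagonal entries (1,1,1,1,1).

Now H_k = ker ∂_k / im ∂_{k+1}, so:

  H_0: rank C_0 − rank ∂_1 = 5 − 4 = 1, and the invariant factors of ∂_1 are all 1, so H_0 ≅ Z.
  H_1: rank ker ∂_1 − rank ∂_2 = (10 − 4) − 5 = 1, and the invariant factors of ∂_2 are all 1, so H_1 ≅ Z.
  H_2: rank ker ∂_2 − rank ∂_3 = (5 − 5) − 0 = 0, and there is no ∂_3, so H_2 ≅ 0.

As a check, the Euler characteristic is 5 − 10 + 5 = 0, which agrees with 1 − 1 + 0 = 0.

Hence the Betti numbers are b_0 = 1, b_1 = 1, b_2 = 0.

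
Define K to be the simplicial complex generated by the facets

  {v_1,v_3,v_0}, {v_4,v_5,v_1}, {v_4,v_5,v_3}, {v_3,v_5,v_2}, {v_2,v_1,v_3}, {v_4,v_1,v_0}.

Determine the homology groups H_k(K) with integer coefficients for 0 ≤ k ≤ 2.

H_0 ≅ Z,  H_1 ≅ Z,  H_2 = 0.

Fix the vertex order v_0 < v_1 < v_2 < v_3 < v_4 < v_5 and write every simplex with vertices in increasing order. Then dim K = 2 and the simplices of K are:

  0-simplices (6): [v_0], [v_1], [v_2], [v_3], [v_4], [v_5]
  1-simplices (12): [v_0,v_1], [v_0,v_3], [v_0,v_4], [v_1,v_2], [v_1,v_3], [v_1,v_4], [v_1,v_5], [v_2,v_3], [v_2,v_5], [v_3,v_4], [v_3,v_5], [v_4,v_5]
  2-simplices (6): [v_0,v_1,v_3], [v_0,v_1,v_4], [v_1,v_2,v_3], [v_1,v_4,v_5], [v_2,v_3,v_5], [v_3,v_4,v_5]

Hence C_0 ≅ Z^6, C_1 ≅ Z^12, C_2 ≅ Z^6.

The boundary map ∂_1: C_1 → C_0 maps an edge to its endpoints' difference, ∂[p,q] = q − p. For instance
  ∂[v_1,v_3] = [v_3] − [v_1].
The resulting 6×12 matrix has rank 5, and its Smith normal form has invariant factors (1,1,1,1,1).

The boundary map ∂_2: C_2 → C_1 maps a triangle to the signed sum of its edges. For instance
  ∂[v_0,v_1,v_4] = [v_1,v_4] − [v_0,v_4] + [v_0,v_1],
  ∂[v_2,v_3,v_5] = [v_3,v_5] − [v_2,v_5] + [v_2,v_3].
The 12×6 boundary matrix has rank 6 and Smith normal form diag(1,1,1,1,1,1).

Reading off H_k = ker ∂_k / im ∂_{k+1}:

  H_0: rank C_0 − rank ∂_1 = 6 − 5 = 1, and the invariant factors of ∂_1 are all 1, so H_0 ≅ Z.
  H_1: rank ker ∂_1 − rank ∂_2 = (12 − 5) − 6 = 1, and the invariant factors of ∂_2 are all 1, so H_1 ≅ Z.
  H_2: rank ker ∂_2 − rank ∂_3 = (6 − 6) − 0 = 0, and there is no ∂_3, so H_2 ≅ 0.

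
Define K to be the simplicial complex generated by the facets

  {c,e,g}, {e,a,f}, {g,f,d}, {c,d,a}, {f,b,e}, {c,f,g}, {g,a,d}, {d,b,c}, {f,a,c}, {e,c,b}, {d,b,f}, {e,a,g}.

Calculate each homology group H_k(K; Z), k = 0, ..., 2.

H_0 = Z,  H_1 = Z/2,  H_2 = 0.

K has 7 vertices, 18 edges, 12 triangles.
rank ∂_0 = 0, rank ∂_1 = 6 ⇒ b_0 = 7 − 0 − 6 = 1; all invariant factors of ∂_1 are 1 so no torsion. So H_0 = Z.
rank ∂_1 = 6, rank ∂_2 = 12 ⇒ b_1 = 18 − 6 − 12 = 0; ∂_2 has invariant factor(s) [2] giving torsion. So H_1 = Z/2.
rank ∂_2 = 12, rank ∂_3 = 0 ⇒ b_2 = 12 − 12 − 0 = 0. So H_2 = 0.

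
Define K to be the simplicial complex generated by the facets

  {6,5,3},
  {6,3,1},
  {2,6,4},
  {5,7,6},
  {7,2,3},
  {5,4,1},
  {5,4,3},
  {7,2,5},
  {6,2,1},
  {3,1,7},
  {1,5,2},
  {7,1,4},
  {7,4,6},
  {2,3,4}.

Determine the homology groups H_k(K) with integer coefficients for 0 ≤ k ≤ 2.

H_0 = Z,  H_1 = Z^2,  H_2 = Z.

Order the vertices as 1 < 2 < 3 < 4 < 5 < 6 < 7. Listing each simplex with vertices in this order, K has dimension 2 with simplices:

  0-simplices (7): [1], [2], [3], [4], [5], [6], [7]
  1-simplices (21): [1,2], [1,3], [1,4], [1,5], [1,6], [1,7], [2,3], [2,4], [2,5], [2,6], [2,7], [3,4], [3,5], [3,6], [3,7], [4,5], [4,6], [4,7], [5,6], [5,7], [6,7]
  2-simplices (14): [1,2,5], [1,2,6], [1,3,6], [1,3,7], [1,4,5], [1,4,7], [2,3,4], [2,3,7], [2,4,6], [2,5,7], [3,4,5], [3,5,6], [4,6,7], [5,6,7]

Hence C_0 ≅ Z^7, C_1 ≅ Z^21, C_2 ≅ Z^14.

The boundary map ∂_1: C_1 → C_0 sends each edge [p,q] (with p < q) to q − p.
This gives a 7×21 integer matrix of rank 6; reducing to Smith normal form yields diagonal entries (1,1,1,1,1,1).

The boundary map ∂_2: C_2 → C_1 acts by ∂[p,q,r] = [q,r] − [p,r] + [p,q]. For instance
  ∂[3,5,6] = [5,6] − [3,6] + [3,5],
  ∂[1,3,6] = [3,6] − [1,6] + [1,3].
This gives a 21×14 integer matrix of rank 13; reducing to Smith normal form yields diagonal entries (1,1,1,1,1,1,1,1,1,1,1,1,1).

Computing H_k = (kernel of ∂_k) / (image of ∂_{k+1}):

  H_0: rank C_0 − rank ∂_1 = 7 − 6 = 1, and the invariant factors of ∂_1 are all 1, so H_0 ≅ Z.
  H_1: rank ker ∂_1 − rank ∂_2 = (21 − 6) − 13 = 2, and the invariant factors of ∂_2 are all 1, so H_1 ≅ Z^2.
  H_2: rank ker ∂_2 − rank ∂_3 = (14 − 13) − 0 = 1, and there is no ∂_3, so H_2 ≅ Z.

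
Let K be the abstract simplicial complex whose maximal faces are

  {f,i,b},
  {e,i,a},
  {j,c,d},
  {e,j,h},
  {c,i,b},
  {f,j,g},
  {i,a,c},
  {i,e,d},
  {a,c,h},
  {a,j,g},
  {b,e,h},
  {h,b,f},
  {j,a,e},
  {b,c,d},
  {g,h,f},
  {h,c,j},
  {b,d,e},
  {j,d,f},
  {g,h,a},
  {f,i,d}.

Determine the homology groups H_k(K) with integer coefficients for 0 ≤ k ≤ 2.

Fix the vertex order a < b < c < d < e < f < g < h < i < j and write every simplex with vertices in increasing order. Then dim K = 2 and the simplices of K are:

  0-simplices (10): a, b, c, d, e, f, g, h, i, j
  1-simplices (30): ac, ae, ag, ah, ai, aj, bc, bd, be, bf, bh, bi, cd, ch, ci, cj, de, df, di, dj, eh, ei, ej, fg, fh, fi, fj, gh, gj, hj
  2-simplices (20): ach, aci, aei, aej, agh, agj, bcd, bci, bde, beh, bfh, bfi, cdj, chj, dei, dfi, dfj, ehj, fgh, fgj

Hence C_0 ≅ Z^10, C_1 ≅ Z^30, C_2 ≅ Z^20.

The boundary map ∂_1: C_1 → C_0 sends each edge [p,q] (with p < q) to q − p. For instance
  ∂cj = j − c.
The resulting 10×30 matrix has rank 9, and its Smith normal form has invariant factors (1,1,1,1,1,1,1,1,1).

Boundary ∂_2: C_2 → C_1 sends each 2-simplex [p,q,r] to [q,r] − [p,r] + [p,q]. For instance
  ∂bde = de − be + bd,
  ∂dei = ei − di + de.
As a 30×20 matrix over Z this has rank 20, with invariant factors (1,1,1,1,1,1,1,1,1,1,1,1,1,1,1,1,1,1,1,2).

Reading off H_k = ker ∂_k / im ∂_{k+1}:

  H_0: rank C_0 − rank ∂_1 = 10 − 9 = 1, and the invariant factors of ∂_1 are all 1, so H_0 ≅ Z.
  H_1: rank ker ∂_1 − rank ∂_2 = (30 − 9) − 20 = 1, and ∂_2 has invariant factor 2 > 1, so H_1 ≅ Z ⊕ Z/2.
  H_2: rank ker ∂_2 − rank ∂_3 = (20 − 20) − 0 = 0, and there is no ∂_3, so H_2 ≅ 0.

H_0 = Z,  H_1 = Z ⊕ Z/2,  H_2 = 0.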